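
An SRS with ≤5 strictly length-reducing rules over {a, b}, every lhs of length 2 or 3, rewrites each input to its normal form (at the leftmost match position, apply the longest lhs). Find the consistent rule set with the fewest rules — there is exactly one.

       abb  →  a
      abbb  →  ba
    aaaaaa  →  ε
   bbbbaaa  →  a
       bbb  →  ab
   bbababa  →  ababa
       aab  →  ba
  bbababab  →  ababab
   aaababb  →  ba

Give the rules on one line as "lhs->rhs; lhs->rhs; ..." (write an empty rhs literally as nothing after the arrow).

  | abb => a
  | abbb => aab => ba
  | aaaaaa => aaa => ε
  | bbbbaaa => abbaaa => aaaa => a

aaa->; aab->ba; bb->; bbb->ab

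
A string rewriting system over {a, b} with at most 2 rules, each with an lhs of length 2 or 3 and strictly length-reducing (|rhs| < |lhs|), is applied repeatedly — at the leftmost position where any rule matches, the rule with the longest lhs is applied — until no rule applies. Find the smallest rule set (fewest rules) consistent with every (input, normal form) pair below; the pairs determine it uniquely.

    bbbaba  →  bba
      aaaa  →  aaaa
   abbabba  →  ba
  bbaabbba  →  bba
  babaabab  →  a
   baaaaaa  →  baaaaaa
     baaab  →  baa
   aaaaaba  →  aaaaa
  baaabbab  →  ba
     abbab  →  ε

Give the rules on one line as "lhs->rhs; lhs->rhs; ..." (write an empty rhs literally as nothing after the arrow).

ab->; bab->

  | bbbaba => bba
  | aaaa
  | abbabba => babba => ba
  | bbaabbba => bbabba => bba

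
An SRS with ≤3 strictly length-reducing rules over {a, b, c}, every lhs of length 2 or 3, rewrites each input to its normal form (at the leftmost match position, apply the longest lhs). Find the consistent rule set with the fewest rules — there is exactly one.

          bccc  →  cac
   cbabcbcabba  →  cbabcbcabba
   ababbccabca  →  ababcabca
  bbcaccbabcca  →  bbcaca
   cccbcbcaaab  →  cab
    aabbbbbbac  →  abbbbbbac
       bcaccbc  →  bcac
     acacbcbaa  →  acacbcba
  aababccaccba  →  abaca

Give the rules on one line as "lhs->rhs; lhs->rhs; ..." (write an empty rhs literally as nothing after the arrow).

  | bccc => cac
  | cbabcbcabba
  | ababbccabca => ababcaabca => ababcabca
  | bbcaccbabcca => bbcaabcca => bbcabcca => bbcacaa => bbcaca

aa->a; bcc->ca; ccb->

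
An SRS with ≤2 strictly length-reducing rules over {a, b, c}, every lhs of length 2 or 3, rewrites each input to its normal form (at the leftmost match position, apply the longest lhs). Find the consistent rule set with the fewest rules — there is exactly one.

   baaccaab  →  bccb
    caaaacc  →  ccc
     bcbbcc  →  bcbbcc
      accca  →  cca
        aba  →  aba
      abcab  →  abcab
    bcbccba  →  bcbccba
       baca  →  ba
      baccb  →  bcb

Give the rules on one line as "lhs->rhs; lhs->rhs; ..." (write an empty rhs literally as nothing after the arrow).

  | baaccaab => bccaab => bccb
  | caaaacc => caacc => ccc
  | bcbbcc
  | accca => cca

aa->; ac->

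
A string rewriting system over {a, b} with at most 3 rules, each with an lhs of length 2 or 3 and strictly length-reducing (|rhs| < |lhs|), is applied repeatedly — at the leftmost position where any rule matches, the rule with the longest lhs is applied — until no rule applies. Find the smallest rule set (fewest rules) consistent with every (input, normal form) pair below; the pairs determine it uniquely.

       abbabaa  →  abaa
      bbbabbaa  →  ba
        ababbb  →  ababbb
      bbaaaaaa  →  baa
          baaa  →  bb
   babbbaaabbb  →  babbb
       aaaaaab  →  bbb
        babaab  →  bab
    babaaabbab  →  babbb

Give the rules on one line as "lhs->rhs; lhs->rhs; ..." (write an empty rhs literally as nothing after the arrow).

  | abbabaa => abaa
  | bbbabbaa => bbbaa => ba
  | ababbb
  | bbaaaaaa => aaaaa => baa

aaa->b; aab->; bba->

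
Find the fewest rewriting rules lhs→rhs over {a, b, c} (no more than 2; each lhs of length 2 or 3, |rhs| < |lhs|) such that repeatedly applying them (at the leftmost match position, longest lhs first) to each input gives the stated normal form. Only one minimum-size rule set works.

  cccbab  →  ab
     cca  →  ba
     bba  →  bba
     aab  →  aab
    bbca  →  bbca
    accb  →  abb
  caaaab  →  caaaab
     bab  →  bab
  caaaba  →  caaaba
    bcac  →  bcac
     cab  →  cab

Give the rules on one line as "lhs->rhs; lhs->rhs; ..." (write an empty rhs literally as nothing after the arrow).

bcb->; cc->b

  | cccbab => bcbab => ab
  | cca => ba
  | bba
  | aab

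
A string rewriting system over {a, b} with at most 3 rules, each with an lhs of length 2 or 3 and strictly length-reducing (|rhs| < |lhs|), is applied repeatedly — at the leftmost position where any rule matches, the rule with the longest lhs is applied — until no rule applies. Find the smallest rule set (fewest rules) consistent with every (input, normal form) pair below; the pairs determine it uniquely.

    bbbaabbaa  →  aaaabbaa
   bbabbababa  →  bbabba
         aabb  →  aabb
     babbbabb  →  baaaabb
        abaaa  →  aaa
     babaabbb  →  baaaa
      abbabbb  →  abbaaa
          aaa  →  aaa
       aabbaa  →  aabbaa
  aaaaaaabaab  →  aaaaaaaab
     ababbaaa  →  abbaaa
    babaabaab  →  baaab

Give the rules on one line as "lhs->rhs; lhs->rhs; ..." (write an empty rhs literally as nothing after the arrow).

  | bbbaabbaa => aaaabbaa
  | bbabbababa => bbabbaba => bbabba
  | aabb
  | babbbabb => baaaabb

aba->a; bbb->aa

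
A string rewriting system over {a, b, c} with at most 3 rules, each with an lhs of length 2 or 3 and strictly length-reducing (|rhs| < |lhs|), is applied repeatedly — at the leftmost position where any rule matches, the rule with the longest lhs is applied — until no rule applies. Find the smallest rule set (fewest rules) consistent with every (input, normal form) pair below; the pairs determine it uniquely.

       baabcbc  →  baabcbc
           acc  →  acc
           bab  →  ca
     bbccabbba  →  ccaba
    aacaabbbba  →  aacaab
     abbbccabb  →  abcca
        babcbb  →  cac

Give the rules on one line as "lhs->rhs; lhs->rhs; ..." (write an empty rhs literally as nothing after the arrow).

  | baabcbc
  | acc
  | bab => ca
  | bbccabbba => ccabbba => ccaba

bab->ca; bb->; bba->b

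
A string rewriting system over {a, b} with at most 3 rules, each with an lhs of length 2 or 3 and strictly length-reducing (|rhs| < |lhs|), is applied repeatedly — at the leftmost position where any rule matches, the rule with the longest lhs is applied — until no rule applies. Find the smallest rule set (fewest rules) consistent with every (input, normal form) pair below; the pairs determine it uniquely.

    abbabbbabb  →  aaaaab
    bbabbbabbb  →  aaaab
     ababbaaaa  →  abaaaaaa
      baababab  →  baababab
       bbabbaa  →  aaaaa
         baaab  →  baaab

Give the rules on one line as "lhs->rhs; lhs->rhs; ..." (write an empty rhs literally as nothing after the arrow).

bb->b; bba->aa

  | abbabbbabb => aaabbbabb => aaabbabb => aaaaabb => aaaaab
  | bbabbbabbb => aabbbabbb => aabbabbb => aaaabbb => aaaabb => aaaab
  | ababbaaaa => abaaaaaa
  | baababab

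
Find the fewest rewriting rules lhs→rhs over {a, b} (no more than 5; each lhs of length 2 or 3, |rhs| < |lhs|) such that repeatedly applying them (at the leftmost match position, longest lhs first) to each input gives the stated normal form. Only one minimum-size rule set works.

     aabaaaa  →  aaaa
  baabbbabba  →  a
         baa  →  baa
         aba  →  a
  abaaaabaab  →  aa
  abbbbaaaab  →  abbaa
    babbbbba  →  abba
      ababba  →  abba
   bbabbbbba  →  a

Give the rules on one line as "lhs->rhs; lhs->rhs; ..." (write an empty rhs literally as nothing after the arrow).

  | aabaaaa => aaaa
  | baabbbabba => bbbabba => babba => aba => a
  | baa
  | aba => a

aab->; aba->a; bab->a; bbb->b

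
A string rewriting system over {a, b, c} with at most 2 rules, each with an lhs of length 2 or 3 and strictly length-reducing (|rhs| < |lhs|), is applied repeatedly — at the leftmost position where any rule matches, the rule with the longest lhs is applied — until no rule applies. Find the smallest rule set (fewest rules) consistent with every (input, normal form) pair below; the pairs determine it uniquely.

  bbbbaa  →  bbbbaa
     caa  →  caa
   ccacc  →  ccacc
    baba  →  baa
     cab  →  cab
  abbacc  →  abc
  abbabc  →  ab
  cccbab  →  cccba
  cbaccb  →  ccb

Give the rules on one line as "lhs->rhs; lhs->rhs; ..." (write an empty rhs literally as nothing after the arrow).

  | bbbbaa
  | caa
  | ccacc
  | baba => baa

bab->ba; bac->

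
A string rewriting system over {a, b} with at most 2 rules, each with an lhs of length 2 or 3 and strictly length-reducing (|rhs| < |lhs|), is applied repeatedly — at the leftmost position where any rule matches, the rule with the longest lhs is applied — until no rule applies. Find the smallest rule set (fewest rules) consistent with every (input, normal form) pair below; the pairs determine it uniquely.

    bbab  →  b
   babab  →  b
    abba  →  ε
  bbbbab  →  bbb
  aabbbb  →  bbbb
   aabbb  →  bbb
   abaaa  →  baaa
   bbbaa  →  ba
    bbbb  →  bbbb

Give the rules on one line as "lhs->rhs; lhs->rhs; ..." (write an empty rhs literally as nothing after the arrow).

  | bbab => b
  | babab => bbab => b
  | abba => bba => ε
  | bbbbab => bbb

ab->b; bba->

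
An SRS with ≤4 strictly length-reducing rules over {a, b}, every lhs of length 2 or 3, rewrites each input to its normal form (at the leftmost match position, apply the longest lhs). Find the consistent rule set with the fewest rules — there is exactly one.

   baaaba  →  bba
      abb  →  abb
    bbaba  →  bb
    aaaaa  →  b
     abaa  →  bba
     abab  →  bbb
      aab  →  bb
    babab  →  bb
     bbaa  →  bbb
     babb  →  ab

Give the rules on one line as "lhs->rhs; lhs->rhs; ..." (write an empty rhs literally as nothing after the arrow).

  | baaaba => bba
  | abb
  | bbaba => baa => bb
  | aaaaa => aa => b

aa->b; aaa->; aba->bb; bab->a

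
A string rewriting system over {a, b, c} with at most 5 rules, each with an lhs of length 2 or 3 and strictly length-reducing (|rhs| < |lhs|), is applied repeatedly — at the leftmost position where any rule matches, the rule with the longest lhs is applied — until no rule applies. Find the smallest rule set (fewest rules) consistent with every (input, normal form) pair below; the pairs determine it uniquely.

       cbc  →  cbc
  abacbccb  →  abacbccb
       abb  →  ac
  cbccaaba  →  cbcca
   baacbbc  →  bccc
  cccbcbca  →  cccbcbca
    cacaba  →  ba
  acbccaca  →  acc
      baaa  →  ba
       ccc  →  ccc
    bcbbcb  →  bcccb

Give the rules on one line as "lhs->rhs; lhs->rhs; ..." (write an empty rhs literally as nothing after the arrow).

aa->; bb->c; caa->b; cac->a

  | cbc
  | abacbccb
  | abb => ac
  | cbccaaba => cbcbba => cbcca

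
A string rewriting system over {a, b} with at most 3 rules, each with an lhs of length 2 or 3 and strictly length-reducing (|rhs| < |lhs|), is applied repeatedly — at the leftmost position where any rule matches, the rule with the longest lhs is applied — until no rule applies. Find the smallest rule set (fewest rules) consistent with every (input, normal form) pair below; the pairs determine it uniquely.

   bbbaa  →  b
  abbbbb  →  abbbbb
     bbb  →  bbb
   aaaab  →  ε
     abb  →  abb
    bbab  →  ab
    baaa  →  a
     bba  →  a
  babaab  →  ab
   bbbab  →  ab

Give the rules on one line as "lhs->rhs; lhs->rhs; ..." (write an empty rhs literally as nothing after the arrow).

  | bbbaa => bbaa => baa => aa => b
  | abbbbb
  | bbb
  | aaaab => baab => aab => ε

aa->b; aab->; ba->a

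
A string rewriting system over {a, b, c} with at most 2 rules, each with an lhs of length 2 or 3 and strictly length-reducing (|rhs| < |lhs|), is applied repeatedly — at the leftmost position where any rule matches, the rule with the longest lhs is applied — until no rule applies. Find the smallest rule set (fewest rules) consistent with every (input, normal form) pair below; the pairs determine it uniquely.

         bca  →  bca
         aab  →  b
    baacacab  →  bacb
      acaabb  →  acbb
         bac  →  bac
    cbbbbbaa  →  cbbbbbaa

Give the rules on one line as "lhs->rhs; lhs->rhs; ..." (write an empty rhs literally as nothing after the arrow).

  | bca
  | aab => ab => b
  | baacacab => bacab => bacb
  | acaabb => acabb => acbb

aac->; ab->b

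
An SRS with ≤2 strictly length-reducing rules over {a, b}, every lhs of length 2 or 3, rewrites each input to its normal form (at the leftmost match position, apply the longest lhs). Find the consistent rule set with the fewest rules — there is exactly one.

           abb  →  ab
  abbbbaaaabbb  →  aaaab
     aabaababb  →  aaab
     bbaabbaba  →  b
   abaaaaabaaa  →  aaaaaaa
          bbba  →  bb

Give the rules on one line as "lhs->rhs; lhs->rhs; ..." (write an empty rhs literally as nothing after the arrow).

  | abb => ab
  | abbbbaaaabbb => abbbaaaabbb => abbaaaabbb => abaaaabbb => aaaabbb => aaaabb => aaaab
  | aabaababb => aaababb => aaabb => aaab
  | bbaabbaba => babbaba => bbaba => bba => b

abb->ab; ba->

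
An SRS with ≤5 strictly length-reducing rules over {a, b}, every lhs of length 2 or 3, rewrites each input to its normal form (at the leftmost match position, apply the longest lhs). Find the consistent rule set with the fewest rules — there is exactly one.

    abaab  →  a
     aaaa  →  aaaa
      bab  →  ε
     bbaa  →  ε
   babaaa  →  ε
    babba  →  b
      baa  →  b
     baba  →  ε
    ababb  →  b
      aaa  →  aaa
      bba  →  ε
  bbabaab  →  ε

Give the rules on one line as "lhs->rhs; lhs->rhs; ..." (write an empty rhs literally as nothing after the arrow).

  | abaab => aab => a
  | aaaa
  | bab => bb => ε
  | bbaa => bba => bb => ε

ab->; ba->b; bb->; bba->bb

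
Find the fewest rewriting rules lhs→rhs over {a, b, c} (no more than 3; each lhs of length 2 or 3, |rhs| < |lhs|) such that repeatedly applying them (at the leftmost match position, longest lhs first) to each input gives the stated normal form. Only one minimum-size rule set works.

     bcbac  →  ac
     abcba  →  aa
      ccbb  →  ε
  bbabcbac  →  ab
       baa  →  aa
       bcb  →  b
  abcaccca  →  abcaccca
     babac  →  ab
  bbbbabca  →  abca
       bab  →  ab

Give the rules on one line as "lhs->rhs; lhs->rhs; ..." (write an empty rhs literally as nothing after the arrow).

  | bcbac => bac => ac
  | abcba => aba => aa
  | ccbb => cb => ε
  | bbabcbac => babcbac => abcbac => abac => aac => ab

aac->ab; ba->a; cb->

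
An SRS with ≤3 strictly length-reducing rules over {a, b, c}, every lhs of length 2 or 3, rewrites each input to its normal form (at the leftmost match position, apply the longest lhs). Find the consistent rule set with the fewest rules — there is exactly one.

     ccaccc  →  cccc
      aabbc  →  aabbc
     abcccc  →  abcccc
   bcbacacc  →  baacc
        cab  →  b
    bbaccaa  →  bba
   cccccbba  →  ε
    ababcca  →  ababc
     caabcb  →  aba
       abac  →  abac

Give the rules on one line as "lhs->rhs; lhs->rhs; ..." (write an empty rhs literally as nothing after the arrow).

  | ccaccc => cccc
  | aabbc
  | abcccc
  | bcbacacc => baacacc => baacc

ca->; cb->a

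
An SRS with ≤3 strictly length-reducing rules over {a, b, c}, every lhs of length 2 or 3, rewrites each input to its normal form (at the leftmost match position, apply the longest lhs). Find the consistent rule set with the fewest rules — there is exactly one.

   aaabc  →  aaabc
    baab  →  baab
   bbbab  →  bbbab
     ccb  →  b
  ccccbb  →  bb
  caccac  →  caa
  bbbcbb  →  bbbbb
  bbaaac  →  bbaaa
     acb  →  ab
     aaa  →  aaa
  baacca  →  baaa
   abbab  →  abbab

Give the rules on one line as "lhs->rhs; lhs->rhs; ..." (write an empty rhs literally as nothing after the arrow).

ac->a; cb->b

  | aaabc
  | baab
  | bbbab
  | ccb => cb => b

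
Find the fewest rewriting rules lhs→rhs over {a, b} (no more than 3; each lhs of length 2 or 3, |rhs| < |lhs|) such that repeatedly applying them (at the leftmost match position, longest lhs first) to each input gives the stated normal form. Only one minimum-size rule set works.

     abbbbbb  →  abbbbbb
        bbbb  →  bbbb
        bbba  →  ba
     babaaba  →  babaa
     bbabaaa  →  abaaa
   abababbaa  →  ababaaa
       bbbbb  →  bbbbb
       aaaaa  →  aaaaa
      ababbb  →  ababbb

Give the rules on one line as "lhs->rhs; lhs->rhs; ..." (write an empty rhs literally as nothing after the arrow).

  | abbbbbb
  | bbbb
  | bbba => ba
  | babaaba => babaa

aab->a; bba->a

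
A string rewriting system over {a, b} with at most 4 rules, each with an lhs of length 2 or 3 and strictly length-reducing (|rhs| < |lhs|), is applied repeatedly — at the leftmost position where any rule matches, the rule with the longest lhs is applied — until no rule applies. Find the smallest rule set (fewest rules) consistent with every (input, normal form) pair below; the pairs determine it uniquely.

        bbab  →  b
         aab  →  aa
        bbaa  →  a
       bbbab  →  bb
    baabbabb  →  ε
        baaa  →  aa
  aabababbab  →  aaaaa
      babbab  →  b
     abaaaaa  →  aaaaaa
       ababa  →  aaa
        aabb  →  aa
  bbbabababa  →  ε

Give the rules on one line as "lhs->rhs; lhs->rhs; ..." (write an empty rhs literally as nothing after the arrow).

ab->a; abb->ba; ba->; bba->

  | bbab => b
  | aab => aa
  | bbaa => a
  | bbbab => bb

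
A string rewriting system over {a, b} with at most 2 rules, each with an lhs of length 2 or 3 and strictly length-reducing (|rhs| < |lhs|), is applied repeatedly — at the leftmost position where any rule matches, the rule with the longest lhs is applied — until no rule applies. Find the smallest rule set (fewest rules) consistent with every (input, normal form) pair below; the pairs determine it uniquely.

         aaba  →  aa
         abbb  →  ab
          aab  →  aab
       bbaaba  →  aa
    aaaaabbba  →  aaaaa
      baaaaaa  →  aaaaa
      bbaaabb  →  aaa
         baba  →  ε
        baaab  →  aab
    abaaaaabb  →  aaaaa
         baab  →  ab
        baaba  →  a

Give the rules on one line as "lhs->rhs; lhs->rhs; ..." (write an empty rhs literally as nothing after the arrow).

ba->; bb->

  | aaba => aa
  | abbb => ab
  | aab
  | bbaaba => aaba => aa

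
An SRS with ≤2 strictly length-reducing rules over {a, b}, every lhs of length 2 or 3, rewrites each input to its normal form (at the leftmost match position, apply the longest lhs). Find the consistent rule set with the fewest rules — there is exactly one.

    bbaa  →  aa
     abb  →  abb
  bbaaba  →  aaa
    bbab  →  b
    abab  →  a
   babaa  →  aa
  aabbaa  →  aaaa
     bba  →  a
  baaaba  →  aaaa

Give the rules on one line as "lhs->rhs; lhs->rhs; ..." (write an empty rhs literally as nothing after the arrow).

  | bbaa => baa => aa
  | abb
  | bbaaba => baaba => aaba => aaa
  | bbab => b

ba->a; bab->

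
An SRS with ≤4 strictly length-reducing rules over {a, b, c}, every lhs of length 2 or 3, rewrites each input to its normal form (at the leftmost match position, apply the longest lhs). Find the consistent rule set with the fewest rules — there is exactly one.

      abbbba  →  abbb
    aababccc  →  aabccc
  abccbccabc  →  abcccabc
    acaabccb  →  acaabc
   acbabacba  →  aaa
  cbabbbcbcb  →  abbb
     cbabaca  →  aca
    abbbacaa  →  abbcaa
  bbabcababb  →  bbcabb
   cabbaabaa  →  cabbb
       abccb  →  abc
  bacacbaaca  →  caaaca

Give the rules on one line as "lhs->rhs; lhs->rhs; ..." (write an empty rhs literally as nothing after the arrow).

ba->; baa->b; cb->

  | abbbba => abbb
  | aababccc => aabccc
  | abccbccabc => abcccabc
  | acaabccb => acaabc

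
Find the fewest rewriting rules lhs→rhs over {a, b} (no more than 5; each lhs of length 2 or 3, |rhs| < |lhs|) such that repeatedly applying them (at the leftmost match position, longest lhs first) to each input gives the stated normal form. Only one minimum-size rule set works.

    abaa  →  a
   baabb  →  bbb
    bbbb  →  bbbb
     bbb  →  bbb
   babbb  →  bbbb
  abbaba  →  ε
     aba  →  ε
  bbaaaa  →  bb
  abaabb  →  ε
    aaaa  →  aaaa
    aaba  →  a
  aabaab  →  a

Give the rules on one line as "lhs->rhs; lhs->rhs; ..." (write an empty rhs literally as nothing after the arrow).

  | abaa => a
  | baabb => babb => bbb
  | bbbb
  | bbb

ab->; aba->; abb->; ba->b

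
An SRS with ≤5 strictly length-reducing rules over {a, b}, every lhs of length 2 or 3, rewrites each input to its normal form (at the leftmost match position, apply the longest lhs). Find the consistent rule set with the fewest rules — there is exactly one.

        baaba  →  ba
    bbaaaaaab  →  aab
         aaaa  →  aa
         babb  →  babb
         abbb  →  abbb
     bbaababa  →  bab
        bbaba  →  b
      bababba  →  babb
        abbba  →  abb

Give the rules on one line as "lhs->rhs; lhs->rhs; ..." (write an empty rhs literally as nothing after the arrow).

  | baaba => ba
  | bbaaaaaab => baaaaab => aaab => aab
  | aaaa => aaa => aa
  | babb

aaa->aa; aba->ab; baa->; bba->b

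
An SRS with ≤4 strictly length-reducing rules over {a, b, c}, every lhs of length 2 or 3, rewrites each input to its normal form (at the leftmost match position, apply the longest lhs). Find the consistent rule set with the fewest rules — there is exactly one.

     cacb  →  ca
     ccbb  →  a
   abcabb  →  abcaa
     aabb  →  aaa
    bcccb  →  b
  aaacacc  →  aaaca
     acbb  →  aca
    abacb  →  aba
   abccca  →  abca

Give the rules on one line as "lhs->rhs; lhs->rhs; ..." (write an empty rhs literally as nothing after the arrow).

bb->a; cb->; cbb->ca; cc->

  | cacb => ca
  | ccbb => bb => a
  | abcabb => abcaa
  | aabb => aaa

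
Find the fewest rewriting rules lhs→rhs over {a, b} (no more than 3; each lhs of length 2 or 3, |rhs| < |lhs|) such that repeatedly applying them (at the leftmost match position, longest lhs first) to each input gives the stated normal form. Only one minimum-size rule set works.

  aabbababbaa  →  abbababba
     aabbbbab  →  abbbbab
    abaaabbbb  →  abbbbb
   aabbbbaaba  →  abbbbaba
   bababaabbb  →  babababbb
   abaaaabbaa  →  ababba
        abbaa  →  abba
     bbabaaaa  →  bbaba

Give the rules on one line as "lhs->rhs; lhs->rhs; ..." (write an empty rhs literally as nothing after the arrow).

  | aabbababbaa => abbababbaa => abbababba
  | aabbbbab => abbbbab
  | abaaabbbb => abbbbb
  | aabbbbaaba => abbbbaaba => abbbbaba

aa->a; aaa->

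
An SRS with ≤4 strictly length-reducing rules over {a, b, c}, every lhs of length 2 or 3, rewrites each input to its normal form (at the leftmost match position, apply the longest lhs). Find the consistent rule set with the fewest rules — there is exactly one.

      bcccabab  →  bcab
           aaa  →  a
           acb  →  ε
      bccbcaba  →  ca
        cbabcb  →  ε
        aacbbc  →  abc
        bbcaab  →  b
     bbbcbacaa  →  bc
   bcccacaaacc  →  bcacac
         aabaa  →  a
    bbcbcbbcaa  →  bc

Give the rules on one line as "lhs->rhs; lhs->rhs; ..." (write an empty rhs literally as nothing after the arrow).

aa->; ba->; cb->a; cc->c

  | bcccabab => bccabab => bcabab => bcab
  | aaa => a
  | acb => aa => ε
  | bccbcaba => bcbcaba => bacaba => caba => ca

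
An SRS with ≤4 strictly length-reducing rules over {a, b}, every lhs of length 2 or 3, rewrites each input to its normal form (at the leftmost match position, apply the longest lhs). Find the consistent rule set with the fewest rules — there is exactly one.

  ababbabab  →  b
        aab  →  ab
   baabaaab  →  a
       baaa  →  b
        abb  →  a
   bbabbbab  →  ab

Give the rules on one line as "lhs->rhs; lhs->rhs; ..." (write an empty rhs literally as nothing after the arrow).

  | ababbabab => abbabab => aaabab => bab => b
  | aab => ab
  | baabaaab => babaaab => baaab => bb => a
  | baaa => b

aa->a; aaa->; bab->b; bb->a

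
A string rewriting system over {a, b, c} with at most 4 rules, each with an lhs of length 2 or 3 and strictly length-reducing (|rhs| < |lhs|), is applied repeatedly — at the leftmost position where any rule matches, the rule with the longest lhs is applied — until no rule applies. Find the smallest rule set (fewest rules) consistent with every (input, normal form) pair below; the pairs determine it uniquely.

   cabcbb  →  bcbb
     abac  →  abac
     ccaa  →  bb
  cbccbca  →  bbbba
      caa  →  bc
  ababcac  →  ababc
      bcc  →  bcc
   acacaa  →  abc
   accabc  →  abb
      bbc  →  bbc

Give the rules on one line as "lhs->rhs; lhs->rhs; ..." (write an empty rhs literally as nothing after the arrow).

  | cabcbb => bcbb
  | abac
  | ccaa => cbc => bb
  | cbccbca => bbcbca => bbbba

ca->; caa->bc; cbc->bb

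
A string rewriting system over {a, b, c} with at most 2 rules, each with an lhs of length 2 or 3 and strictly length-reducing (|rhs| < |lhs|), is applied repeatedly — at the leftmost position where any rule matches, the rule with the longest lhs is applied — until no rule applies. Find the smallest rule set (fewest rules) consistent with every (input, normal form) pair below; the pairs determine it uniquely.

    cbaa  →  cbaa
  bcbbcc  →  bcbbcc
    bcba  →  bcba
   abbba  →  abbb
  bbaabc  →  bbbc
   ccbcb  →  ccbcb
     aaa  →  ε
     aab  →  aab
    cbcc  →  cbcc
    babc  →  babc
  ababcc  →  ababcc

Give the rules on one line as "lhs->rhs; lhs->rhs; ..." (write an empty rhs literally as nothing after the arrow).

  | cbaa
  | bcbbcc
  | bcba
  | abbba => abbb

aaa->; bba->bb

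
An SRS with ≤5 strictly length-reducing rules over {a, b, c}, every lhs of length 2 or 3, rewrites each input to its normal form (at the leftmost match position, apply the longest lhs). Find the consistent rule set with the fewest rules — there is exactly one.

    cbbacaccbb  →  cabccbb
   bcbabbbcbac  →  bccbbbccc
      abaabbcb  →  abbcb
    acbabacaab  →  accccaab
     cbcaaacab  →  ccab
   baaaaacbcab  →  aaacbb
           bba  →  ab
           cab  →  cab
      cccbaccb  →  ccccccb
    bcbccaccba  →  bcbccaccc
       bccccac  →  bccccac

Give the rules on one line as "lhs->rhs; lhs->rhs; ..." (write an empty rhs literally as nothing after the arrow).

  | cbbacaccbb => cabcaccbb => cabccbb
  | bcbabbbcbac => bccbbbcbac => bccbbbccc
  | abaabbcb => abbcb
  | acbabacaab => accbacaab => accccaab

ba->c; baa->; bba->ab; bca->b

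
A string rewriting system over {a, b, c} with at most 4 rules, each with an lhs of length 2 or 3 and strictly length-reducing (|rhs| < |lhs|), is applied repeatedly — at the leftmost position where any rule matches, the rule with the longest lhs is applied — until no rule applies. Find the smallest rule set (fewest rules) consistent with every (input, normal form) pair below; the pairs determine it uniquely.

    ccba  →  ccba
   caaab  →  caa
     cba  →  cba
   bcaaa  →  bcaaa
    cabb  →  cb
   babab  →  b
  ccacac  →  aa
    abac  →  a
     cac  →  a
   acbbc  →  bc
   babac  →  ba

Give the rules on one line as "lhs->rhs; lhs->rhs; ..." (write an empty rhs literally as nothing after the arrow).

ab->; ac->a; cac->ac

  | ccba
  | caaab => caa
  | cba
  | bcaaa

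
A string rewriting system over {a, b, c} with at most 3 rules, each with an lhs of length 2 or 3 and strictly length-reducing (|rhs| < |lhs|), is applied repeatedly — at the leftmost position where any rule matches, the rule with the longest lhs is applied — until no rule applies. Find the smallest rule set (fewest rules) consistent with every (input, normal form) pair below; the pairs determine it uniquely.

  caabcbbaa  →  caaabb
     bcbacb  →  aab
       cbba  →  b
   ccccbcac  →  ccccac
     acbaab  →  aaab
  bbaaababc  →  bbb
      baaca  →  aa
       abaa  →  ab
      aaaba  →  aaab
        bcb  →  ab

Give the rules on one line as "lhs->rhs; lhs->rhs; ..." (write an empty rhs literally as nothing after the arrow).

  | caabcbbaa => caaabbaa => caaabba => caaabb
  | bcbacb => abacb => abcb => aab
  | cbba => ba => b
  | ccccbcac => ccccac

ba->b; bc->a; cb->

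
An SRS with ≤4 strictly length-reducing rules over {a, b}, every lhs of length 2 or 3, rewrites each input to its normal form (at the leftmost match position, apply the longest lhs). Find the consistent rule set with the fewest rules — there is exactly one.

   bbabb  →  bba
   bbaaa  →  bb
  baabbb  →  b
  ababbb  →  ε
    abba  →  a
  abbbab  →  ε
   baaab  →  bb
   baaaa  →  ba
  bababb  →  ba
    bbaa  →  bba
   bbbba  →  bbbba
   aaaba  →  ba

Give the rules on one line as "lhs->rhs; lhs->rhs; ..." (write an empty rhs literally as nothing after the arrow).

aa->a; aaa->; ab->; abb->a

  | bbabb => bba
  | bbaaa => bb
  | baabbb => babbb => bab => b
  | ababbb => abbb => ab => ε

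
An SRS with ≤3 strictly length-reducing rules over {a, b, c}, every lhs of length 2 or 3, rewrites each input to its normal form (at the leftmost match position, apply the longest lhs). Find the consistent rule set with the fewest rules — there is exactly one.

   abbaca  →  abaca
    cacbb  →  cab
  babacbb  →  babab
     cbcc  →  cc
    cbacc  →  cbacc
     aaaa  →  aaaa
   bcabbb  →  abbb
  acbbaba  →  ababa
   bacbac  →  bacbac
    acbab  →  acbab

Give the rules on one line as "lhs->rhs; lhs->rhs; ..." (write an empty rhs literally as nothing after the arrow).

bba->ba; bc->; cbb->b

  | abbaca => abaca
  | cacbb => cab
  | babacbb => babab
  | cbcc => cc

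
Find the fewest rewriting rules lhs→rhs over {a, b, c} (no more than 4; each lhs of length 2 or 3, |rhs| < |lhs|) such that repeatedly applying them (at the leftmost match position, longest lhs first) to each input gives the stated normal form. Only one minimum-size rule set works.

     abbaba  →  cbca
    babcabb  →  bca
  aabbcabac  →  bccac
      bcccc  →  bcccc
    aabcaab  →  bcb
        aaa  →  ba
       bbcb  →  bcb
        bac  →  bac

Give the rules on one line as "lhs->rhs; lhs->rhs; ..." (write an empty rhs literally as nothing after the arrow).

aa->b; ab->c; bb->b; ccb->a

  | abbaba => cbaba => cbca
  | babcabb => bccabb => bcccb => bca
  | aabbcabac => bbbcabac => bbcabac => bcabac => bccac
  | bcccc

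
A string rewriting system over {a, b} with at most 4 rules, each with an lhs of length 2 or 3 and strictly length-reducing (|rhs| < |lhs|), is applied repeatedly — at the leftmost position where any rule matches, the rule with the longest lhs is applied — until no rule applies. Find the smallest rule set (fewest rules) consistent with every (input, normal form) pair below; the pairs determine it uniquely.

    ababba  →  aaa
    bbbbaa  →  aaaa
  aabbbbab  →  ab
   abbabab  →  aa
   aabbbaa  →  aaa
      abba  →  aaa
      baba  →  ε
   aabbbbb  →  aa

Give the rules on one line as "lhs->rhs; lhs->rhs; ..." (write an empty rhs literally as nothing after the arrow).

aab->ba; ba->; baa->b; bb->a

  | ababba => abba => aaa
  | bbbbaa => abbaa => aaaa
  | aabbbbab => babbbab => bbbab => abab => ab
  | abbabab => aaabab => abaab => abb => aa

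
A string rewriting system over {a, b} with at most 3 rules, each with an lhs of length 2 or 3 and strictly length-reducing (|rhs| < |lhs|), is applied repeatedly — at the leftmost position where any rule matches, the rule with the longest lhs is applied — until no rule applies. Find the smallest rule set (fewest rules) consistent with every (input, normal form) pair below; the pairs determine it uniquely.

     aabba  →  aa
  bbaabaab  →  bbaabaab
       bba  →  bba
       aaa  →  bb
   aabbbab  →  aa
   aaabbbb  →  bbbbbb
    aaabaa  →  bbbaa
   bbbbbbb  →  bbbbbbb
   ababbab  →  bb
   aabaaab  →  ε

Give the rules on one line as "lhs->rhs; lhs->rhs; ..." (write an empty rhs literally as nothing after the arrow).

  | aabba => aa
  | bbaabaab
  | bba
  | aaa => bb

aaa->bb; abb->; bab->a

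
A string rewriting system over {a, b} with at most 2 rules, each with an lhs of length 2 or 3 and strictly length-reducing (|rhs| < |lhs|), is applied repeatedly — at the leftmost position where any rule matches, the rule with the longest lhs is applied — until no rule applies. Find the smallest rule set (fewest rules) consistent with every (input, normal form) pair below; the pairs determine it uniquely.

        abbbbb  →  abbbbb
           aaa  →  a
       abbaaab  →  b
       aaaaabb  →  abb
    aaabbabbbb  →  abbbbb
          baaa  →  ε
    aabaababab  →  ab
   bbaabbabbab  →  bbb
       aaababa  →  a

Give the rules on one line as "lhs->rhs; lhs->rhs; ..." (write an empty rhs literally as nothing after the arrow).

aa->; ba->

  | abbbbb
  | aaa => a
  | abbaaab => abaab => aab => b
  | aaaaabb => aaabb => abb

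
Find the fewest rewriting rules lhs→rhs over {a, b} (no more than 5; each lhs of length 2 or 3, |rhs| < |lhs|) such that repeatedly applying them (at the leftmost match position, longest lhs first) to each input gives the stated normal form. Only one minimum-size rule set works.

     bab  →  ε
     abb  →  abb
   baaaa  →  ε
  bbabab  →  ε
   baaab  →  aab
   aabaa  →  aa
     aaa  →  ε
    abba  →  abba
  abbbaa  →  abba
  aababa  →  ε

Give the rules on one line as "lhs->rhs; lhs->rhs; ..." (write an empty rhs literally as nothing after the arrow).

aaa->; aba->; baa->a; bab->

  | bab => ε
  | abb
  | baaaa => aaa => ε
  | bbabab => bab => ε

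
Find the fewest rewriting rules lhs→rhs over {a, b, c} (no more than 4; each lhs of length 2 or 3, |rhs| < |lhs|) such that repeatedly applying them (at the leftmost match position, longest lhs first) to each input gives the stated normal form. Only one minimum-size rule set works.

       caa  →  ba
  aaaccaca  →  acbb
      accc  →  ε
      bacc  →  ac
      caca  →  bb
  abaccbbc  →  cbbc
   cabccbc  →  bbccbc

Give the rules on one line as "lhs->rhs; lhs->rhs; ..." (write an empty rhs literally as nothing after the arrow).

  | caa => ba
  | aaaccaca => accaca => acbca => acbb
  | accc => aa => ε
  | bacc => ac

aa->; bac->a; ca->b; ccc->a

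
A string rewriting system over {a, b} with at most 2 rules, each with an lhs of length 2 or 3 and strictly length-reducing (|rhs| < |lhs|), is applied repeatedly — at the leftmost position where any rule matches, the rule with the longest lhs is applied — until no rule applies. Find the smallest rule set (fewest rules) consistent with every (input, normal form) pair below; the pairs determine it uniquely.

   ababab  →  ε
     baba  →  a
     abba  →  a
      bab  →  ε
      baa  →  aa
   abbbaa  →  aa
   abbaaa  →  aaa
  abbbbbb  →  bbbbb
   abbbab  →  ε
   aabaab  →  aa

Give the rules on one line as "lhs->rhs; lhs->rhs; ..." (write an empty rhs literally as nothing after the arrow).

  | ababab => abab => ab => ε
  | baba => aba => a
  | abba => ba => a
  | bab => ab => ε

ab->; ba->a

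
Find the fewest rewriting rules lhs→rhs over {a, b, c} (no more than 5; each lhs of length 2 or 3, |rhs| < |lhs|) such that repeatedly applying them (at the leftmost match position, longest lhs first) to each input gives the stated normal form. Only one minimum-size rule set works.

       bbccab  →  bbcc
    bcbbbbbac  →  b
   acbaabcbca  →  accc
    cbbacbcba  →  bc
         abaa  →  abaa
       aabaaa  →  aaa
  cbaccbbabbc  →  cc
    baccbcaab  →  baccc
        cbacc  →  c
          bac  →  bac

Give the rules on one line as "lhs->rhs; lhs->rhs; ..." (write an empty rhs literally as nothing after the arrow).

  | bbccab => bbccb => bbcc
  | bcbbbbbac => bcbbbbac => bcbbbac => bcbbac => bcbac => bcac => b
  | acbaabcbca => acaabcbca => acabcbca => acbcbca => accbca => accca => accc
  | cbbacbcba => cbacbcba => cacbcba => bcba => bca => bc

aab->; ca->c; cac->; cb->c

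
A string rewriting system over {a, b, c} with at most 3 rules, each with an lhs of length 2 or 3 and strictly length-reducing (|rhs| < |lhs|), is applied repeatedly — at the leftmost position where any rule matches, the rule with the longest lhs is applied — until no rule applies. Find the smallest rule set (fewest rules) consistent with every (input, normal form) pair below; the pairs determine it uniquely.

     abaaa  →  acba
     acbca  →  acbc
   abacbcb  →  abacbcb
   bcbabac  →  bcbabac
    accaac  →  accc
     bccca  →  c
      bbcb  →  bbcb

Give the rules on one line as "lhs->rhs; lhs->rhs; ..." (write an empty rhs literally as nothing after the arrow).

  | abaaa => acba
  | acbca => acbc
  | abacbcb
  | bcbabac

baa->cb; bcc->; ca->c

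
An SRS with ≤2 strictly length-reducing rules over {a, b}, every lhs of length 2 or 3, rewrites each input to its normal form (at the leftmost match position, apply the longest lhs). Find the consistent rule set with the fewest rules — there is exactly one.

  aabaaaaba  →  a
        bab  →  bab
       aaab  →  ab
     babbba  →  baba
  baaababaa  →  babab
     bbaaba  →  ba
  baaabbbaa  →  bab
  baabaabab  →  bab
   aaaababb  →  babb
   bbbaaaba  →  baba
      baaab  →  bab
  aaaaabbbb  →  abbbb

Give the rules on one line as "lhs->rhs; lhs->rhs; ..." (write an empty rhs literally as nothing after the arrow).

aa->; bba->a

  | aabaaaaba => baaaaba => baaba => bba => a
  | bab
  | aaab => ab
  | babbba => baba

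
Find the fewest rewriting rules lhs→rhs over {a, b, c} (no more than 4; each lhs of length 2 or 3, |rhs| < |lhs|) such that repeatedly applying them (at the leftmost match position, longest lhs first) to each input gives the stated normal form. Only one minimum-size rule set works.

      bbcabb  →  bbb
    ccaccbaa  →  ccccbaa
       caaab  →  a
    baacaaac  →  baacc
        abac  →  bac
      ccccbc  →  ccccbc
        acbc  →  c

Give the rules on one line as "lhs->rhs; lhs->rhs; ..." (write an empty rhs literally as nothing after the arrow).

ab->b; acb->; ca->c; cab->a

  | bbcabb => bbab => bbb
  | ccaccbaa => ccccbaa
  | caaab => caab => cab => a
  | baacaaac => baacaac => baacac => baacc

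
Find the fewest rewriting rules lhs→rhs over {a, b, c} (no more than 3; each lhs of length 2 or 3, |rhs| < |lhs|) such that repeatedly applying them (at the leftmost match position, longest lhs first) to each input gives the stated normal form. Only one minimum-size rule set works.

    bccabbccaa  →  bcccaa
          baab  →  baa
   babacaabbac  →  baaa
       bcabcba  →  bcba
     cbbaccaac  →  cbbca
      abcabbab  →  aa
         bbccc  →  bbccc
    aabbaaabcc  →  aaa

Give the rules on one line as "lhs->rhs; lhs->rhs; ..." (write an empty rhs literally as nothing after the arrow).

  | bccabbccaa => bccabccaa => bccaccaa => bcccaa
  | baab => baa
  | babacaabbac => baacaabbac => baaabbac => baaabac => baaaac => baaa
  | bcabcba => bcacba => bcba

ab->a; ac->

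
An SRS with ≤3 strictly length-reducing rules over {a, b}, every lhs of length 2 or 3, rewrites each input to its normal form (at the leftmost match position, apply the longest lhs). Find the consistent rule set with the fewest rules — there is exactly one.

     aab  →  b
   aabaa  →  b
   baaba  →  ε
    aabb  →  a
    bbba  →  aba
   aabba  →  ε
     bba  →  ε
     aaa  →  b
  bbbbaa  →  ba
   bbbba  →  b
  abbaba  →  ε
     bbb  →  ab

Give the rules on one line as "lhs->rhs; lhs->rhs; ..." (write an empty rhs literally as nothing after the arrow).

  | aab => b
  | aabaa => baa => b
  | baaba => bba => aa => ε
  | aabb => bb => a

aa->; aaa->b; bb->a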